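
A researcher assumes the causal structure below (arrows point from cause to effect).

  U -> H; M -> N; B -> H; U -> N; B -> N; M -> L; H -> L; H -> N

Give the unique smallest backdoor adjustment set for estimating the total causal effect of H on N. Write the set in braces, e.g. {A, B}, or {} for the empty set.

Variables eligible for adjustment (non-descendants of H, excluding H and N): {B, M, U}.
Backdoor paths from H to N:
  P1: H <- B -> N
  P2: H <- U -> N
The empty set is not sufficient: P1 (H <- B -> N) has no collider blocking it and no conditioned non-collider, so it is open.
Try {B, U}:
  P1: blocked at fork node B ∈ conditioning set.
  P2: blocked at fork node U ∈ conditioning set.
{B, U} contains no descendant of H and blocks every backdoor path.
Every element of {B, U} is needed (dropping B leaves P1 open; dropping U leaves P2 open), so no proper subset is valid.
Among all size-2 subsets of the eligible variables, only {B, U} blocks every backdoor path, so it is the unique smallest valid adjustment set.

{B, U}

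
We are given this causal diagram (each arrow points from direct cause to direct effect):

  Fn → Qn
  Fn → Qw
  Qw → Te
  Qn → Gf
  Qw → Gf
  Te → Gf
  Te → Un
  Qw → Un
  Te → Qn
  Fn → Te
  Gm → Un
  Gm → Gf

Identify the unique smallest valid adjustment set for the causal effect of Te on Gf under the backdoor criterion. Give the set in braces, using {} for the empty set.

Variables eligible for adjustment (non-descendants of Te, excluding Te and Gf): {Fn, Gm, Qw}.
Backdoor paths from Te to Gf:
  P1: Te <- Fn -> Qw -> Gf
  P2: Te <- Fn -> Qw -> Un <- Gm -> Gf
  P3: Te <- Fn -> Qn -> Gf
  P4: Te <- Qw <- Fn -> Qn -> Gf
  P5: Te <- Qw -> Gf
  P6: Te <- Qw -> Un <- Gm -> Gf
The empty set is not sufficient: P1 (Te <- Fn -> Qw -> Gf) has no collider blocking it and no conditioned non-collider, so it is open.
Try {Fn, Qw}:
  P1: blocked at fork node Fn ∈ conditioning set.
  P2: blocked at fork node Fn ∈ conditioning set.
  P3: blocked at fork node Fn ∈ conditioning set.
  P4: blocked at chain node Qw ∈ conditioning set.
  P5: blocked at fork node Qw ∈ conditioning set.
  P6: blocked at fork node Qw ∈ conditioning set.
{Fn, Qw} contains no descendant of Te and blocks every backdoor path.
Every element of {Fn, Qw} is needed (dropping Fn leaves P3 open; dropping Qw leaves P5 open), so no proper subset is valid.
Among all size-2 subsets of the eligible variables, only {Fn, Qw} blocks every backdoor path, so it is the unique smallest valid adjustment set.

{Fn, Qw}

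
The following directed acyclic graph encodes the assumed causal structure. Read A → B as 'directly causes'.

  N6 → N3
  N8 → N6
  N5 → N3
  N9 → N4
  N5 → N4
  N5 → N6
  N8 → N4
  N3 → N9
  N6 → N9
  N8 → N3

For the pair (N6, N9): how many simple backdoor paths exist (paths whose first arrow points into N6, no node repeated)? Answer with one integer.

8

A backdoor path from N6 to N9 is any simple undirected path whose first edge points into N6 (i.e. leaves N6 via a parent).
Parents of N6: {N5, N8}.
Enumerating:
  P1: N6 <- N8 -> N3 <- N5 -> N4 <- N9
  P2: N6 <- N8 -> N3 -> N9
  P3: N6 <- N8 -> N4 <- N5 -> N3 -> N9
  P4: N6 <- N8 -> N4 <- N9
  P5: N6 <- N5 -> N3 <- N8 -> N4 <- N9
  P6: N6 <- N5 -> N3 -> N9
  P7: N6 <- N5 -> N4 <- N8 -> N3 -> N9
  P8: N6 <- N5 -> N4 <- N9
That exhausts the simple backdoor paths. Count: 8.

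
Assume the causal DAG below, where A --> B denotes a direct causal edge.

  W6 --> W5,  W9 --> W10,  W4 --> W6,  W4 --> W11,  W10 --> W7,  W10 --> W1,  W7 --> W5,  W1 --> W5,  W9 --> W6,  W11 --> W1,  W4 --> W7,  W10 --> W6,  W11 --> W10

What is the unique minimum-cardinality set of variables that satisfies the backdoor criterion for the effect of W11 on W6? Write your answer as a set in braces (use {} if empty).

{W4}

Variables eligible for adjustment (non-descendants of W11, excluding W11 and W6): {W4, W9}.
Backdoor paths from W11 to W6:
  P1: W11 <- W4 -> W7 <- W10 <- W9 -> W6
  P2: W11 <- W4 -> W7 <- W10 -> W1 -> W5 <- W6
  P3: W11 <- W4 -> W7 <- W10 -> W6
  P4: W11 <- W4 -> W7 -> W5 <- W1 <- W10 <- W9 -> W6
  P5: W11 <- W4 -> W7 -> W5 <- W1 <- W10 -> W6
  P6: W11 <- W4 -> W7 -> W5 <- W6
  P7: W11 <- W4 -> W6
The empty set is not sufficient: P7 (W11 <- W4 -> W6) has no collider blocking it and no conditioned non-collider, so it is open.
Try {W4}:
  P1: blocked at fork node W4 ∈ conditioning set.
  P2: blocked at fork node W4 ∈ conditioning set.
  P3: blocked at fork node W4 ∈ conditioning set.
  P4: blocked at fork node W4 ∈ conditioning set.
  P5: blocked at fork node W4 ∈ conditioning set.
  P6: blocked at fork node W4 ∈ conditioning set.
  P7: blocked at fork node W4 ∈ conditioning set.
{W4} contains no descendant of W11 and blocks every backdoor path.
No other singleton works — e.g. {W9} leaves P7 open — so {W4} is the unique smallest valid adjustment set.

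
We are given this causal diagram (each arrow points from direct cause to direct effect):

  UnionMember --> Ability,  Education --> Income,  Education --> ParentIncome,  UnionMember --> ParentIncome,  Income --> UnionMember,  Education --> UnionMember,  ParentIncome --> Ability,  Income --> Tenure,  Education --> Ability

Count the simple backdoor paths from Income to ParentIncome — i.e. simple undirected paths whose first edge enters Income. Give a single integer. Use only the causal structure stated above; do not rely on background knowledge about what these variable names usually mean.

A backdoor path from Income to ParentIncome is any simple undirected path whose first edge points into Income (i.e. leaves Income via a parent).
Parents of Income: {Education}.
Enumerating:
  P1: Income <- Education -> UnionMember -> ParentIncome
  P2: Income <- Education -> UnionMember -> Ability <- ParentIncome
  P3: Income <- Education -> ParentIncome
  P4: Income <- Education -> Ability <- UnionMember -> ParentIncome
  P5: Income <- Education -> Ability <- ParentIncome
That exhausts the simple backdoor paths. Count: 5.

5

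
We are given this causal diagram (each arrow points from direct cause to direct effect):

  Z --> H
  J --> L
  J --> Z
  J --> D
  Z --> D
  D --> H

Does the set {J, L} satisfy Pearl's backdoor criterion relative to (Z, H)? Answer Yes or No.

Yes

Backdoor paths from Z to H (paths whose first edge points into Z):
  P1: Z <- J -> D -> H
Condition 1 (no descendant of Z in the set): holds — descendants of Z are {D, H}; none are in {J, L}.
Condition 2 (every backdoor path blocked by {J, L}):
  P1: blocked at fork node J ∈ conditioning set.
{J, L} satisfies the backdoor criterion.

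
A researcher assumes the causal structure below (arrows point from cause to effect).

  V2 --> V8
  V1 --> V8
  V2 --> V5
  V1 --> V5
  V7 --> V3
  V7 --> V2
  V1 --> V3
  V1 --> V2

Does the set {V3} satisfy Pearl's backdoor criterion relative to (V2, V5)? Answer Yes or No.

Backdoor paths from V2 to V5 (paths whose first edge points into V2):
  P1: V2 <- V1 -> V5
  P2: V2 <- V7 -> V3 <- V1 -> V5
Condition 1 (no descendant of V2 in the set): holds — descendants of V2 are {V5, V8}; none are in {V3}.
Condition 2 (every backdoor path blocked by {V3}):
  P1: open — no interior node is in the conditioning set.
  P2: open — collider(s) V3 are conditioned on (or have a conditioned descendant) and no non-collider on the path is in the set.
{V3} does not satisfy the backdoor criterion.

No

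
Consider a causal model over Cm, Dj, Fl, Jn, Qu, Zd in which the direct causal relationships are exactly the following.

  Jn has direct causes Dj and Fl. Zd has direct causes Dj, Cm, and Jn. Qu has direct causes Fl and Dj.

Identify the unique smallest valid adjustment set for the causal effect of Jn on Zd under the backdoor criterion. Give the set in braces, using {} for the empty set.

Variables eligible for adjustment (non-descendants of Jn, excluding Jn and Zd): {Cm, Dj, Fl, Qu}.
Backdoor paths from Jn to Zd:
  P1: Jn <- Fl -> Qu <- Dj -> Zd
  P2: Jn <- Dj -> Zd
The empty set is not sufficient: P2 (Jn <- Dj -> Zd) has no collider blocking it and no conditioned non-collider, so it is open.
Try {Dj}:
  P1: blocked at collider Qu (neither it nor any descendant is in the conditioning set).
  P2: blocked at fork node Dj ∈ conditioning set.
{Dj} contains no descendant of Jn and blocks every backdoor path.
No other singleton works — e.g. {Fl} leaves P2 open — so {Dj} is the unique smallest valid adjustment set.

{Dj}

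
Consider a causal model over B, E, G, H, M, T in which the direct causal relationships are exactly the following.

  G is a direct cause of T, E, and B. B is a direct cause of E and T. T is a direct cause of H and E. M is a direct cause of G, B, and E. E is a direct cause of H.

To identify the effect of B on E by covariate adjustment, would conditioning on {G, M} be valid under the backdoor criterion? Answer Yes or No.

Backdoor paths from B to E (paths whose first edge points into B):
  P1: B <- M -> G -> T -> E
  P2: B <- M -> G -> T -> H <- E
  P3: B <- M -> G -> E
  P4: B <- M -> E
  P5: B <- G <- M -> E
  P6: B <- G -> T -> E
  P7: B <- G -> T -> H <- E
  P8: B <- G -> E
Condition 1 (no descendant of B in the set): holds — descendants of B are {E, H, T}; none are in {G, M}.
Condition 2 (every backdoor path blocked by {G, M}):
  P1: blocked at fork node M ∈ conditioning set.
  P2: blocked at fork node M ∈ conditioning set.
  P3: blocked at fork node M ∈ conditioning set.
  P4: blocked at fork node M ∈ conditioning set.
  P5: blocked at chain node G ∈ conditioning set.
  P6: blocked at fork node G ∈ conditioning set.
  P7: blocked at fork node G ∈ conditioning set.
  P8: blocked at fork node G ∈ conditioning set.
{G, M} satisfies the backdoor criterion.

Yes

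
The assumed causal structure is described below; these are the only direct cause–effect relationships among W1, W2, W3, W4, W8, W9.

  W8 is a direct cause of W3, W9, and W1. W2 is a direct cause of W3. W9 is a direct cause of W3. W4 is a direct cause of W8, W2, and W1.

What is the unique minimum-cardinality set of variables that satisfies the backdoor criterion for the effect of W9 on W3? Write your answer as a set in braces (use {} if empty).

Variables eligible for adjustment (non-descendants of W9, excluding W9 and W3): {W1, W2, W4, W8}.
Backdoor paths from W9 to W3:
  P1: W9 <- W8 <- W4 -> W2 -> W3
  P2: W9 <- W8 -> W1 <- W4 -> W2 -> W3
  P3: W9 <- W8 -> W3
The empty set is not sufficient: P1 (W9 <- W8 <- W4 -> W2 -> W3) has no collider blocking it and no conditioned non-collider, so it is open.
Try {W8}:
  P1: blocked at chain node W8 ∈ conditioning set.
  P2: blocked at fork node W8 ∈ conditioning set.
  P3: blocked at fork node W8 ∈ conditioning set.
{W8} contains no descendant of W9 and blocks every backdoor path.
No other singleton works — e.g. {W4} leaves P3 open — so {W8} is the unique smallest valid adjustment set.

{W8}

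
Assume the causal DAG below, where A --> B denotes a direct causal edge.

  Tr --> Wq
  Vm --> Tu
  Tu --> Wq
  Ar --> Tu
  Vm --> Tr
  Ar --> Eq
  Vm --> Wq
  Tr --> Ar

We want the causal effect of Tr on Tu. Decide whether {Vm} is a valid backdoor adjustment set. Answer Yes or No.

Yes

Backdoor paths from Tr to Tu (paths whose first edge points into Tr):
  P1: Tr <- Vm -> Tu
  P2: Tr <- Vm -> Wq <- Tu
Condition 1 (no descendant of Tr in the set): holds — descendants of Tr are {Ar, Eq, Tu, Wq}; none are in {Vm}.
Condition 2 (every backdoor path blocked by {Vm}):
  P1: blocked at fork node Vm ∈ conditioning set.
  P2: blocked at fork node Vm ∈ conditioning set.
{Vm} satisfies the backdoor criterion.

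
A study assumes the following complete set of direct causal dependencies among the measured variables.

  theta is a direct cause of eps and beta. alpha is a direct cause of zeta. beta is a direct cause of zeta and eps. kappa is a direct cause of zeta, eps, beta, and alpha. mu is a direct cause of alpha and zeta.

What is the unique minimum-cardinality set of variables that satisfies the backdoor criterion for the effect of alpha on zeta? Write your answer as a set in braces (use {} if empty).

{kappa, mu}

Variables eligible for adjustment (non-descendants of alpha, excluding alpha and zeta): {beta, eps, kappa, mu, theta}.
Backdoor paths from alpha to zeta:
  P1: alpha <- kappa -> beta -> zeta
  P2: alpha <- kappa -> zeta
  P3: alpha <- kappa -> eps <- theta -> beta -> zeta
  P4: alpha <- kappa -> eps <- beta -> zeta
  P5: alpha <- mu -> zeta
The empty set is not sufficient: P1 (alpha <- kappa -> beta -> zeta) has no collider blocking it and no conditioned non-collider, so it is open.
Try {kappa, mu}:
  P1: blocked at fork node kappa ∈ conditioning set.
  P2: blocked at fork node kappa ∈ conditioning set.
  P3: blocked at fork node kappa ∈ conditioning set.
  P4: blocked at fork node kappa ∈ conditioning set.
  P5: blocked at fork node mu ∈ conditioning set.
{kappa, mu} contains no descendant of alpha and blocks every backdoor path.
Every element of {kappa, mu} is needed (dropping kappa leaves P1 open; dropping mu leaves P5 open), so no proper subset is valid.
Among all size-2 subsets of the eligible variables, only {kappa, mu} blocks every backdoor path, so it is the unique smallest valid adjustment set.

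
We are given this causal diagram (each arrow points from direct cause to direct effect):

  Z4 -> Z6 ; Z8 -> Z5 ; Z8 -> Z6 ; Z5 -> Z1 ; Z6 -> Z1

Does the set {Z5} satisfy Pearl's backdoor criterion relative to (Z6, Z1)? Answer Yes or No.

Yes

Backdoor paths from Z6 to Z1 (paths whose first edge points into Z6):
  P1: Z6 <- Z8 -> Z5 -> Z1
Condition 1 (no descendant of Z6 in the set): holds — descendants of Z6 are {Z1}; none are in {Z5}.
Condition 2 (every backdoor path blocked by {Z5}):
  P1: blocked at chain node Z5 ∈ conditioning set.
{Z5} satisfies the backdoor criterion.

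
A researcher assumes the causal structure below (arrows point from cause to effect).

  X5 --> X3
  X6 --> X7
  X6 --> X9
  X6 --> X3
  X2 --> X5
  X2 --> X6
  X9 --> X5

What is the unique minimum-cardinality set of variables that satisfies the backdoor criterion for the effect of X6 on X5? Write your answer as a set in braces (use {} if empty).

{X2}

Variables eligible for adjustment (non-descendants of X6, excluding X6 and X5): {X2}.
Backdoor paths from X6 to X5:
  P1: X6 <- X2 -> X5
The empty set is not sufficient: P1 (X6 <- X2 -> X5) has no collider blocking it and no conditioned non-collider, so it is open.
Try {X2}:
  P1: blocked at fork node X2 ∈ conditioning set.
{X2} contains no descendant of X6 and blocks every backdoor path.
{X2} is the unique smallest valid adjustment set.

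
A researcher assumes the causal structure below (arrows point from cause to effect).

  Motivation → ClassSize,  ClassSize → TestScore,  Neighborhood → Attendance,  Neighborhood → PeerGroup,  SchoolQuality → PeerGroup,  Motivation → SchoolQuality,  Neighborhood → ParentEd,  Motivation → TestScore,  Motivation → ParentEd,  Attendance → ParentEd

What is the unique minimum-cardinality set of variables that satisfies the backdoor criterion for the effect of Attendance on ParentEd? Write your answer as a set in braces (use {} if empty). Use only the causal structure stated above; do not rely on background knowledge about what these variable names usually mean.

Variables eligible for adjustment (non-descendants of Attendance, excluding Attendance and ParentEd): {ClassSize, Motivation, Neighborhood, PeerGroup, SchoolQuality, TestScore}.
Backdoor paths from Attendance to ParentEd:
  P1: Attendance <- Neighborhood -> PeerGroup <- SchoolQuality <- Motivation -> ParentEd
  P2: Attendance <- Neighborhood -> ParentEd
The empty set is not sufficient: P2 (Attendance <- Neighborhood -> ParentEd) has no collider blocking it and no conditioned non-collider, so it is open.
Try {Neighborhood}:
  P1: blocked at fork node Neighborhood ∈ conditioning set.
  P2: blocked at fork node Neighborhood ∈ conditioning set.
{Neighborhood} contains no descendant of Attendance and blocks every backdoor path.
No other singleton works — e.g. {Motivation} leaves P2 open — so {Neighborhood} is the unique smallest valid adjustment set.

{Neighborhood}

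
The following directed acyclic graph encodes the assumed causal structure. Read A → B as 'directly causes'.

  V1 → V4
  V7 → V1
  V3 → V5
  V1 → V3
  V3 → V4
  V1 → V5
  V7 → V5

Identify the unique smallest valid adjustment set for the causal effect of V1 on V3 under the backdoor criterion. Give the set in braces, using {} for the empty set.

Variables eligible for adjustment (non-descendants of V1, excluding V1 and V3): {V7}.
Backdoor paths from V1 to V3:
  P1: V1 <- V7 -> V5 <- V3
Each backdoor path contains an unconditioned collider, so every path is already blocked with the empty conditioning set:
  P1: blocked at collider V5 (neither it nor any descendant is in the conditioning set).
The empty set is therefore the unique smallest valid set.

{}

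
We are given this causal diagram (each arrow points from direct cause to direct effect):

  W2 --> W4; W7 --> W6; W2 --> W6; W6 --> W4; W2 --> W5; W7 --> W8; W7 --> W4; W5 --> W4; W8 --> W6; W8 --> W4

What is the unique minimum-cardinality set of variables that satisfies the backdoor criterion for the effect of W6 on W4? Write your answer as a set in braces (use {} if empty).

{W2, W7, W8}

Variables eligible for adjustment (non-descendants of W6, excluding W6 and W4): {W2, W5, W7, W8}.
Backdoor paths from W6 to W4:
  P1: W6 <- W2 -> W5 -> W4
  P2: W6 <- W2 -> W4
  P3: W6 <- W7 -> W8 -> W4
  P4: W6 <- W7 -> W4
  P5: W6 <- W8 <- W7 -> W4
  P6: W6 <- W8 -> W4
The empty set is not sufficient: P1 (W6 <- W2 -> W5 -> W4) has no collider blocking it and no conditioned non-collider, so it is open.
Try {W2, W7, W8}:
  P1: blocked at fork node W2 ∈ conditioning set.
  P2: blocked at fork node W2 ∈ conditioning set.
  P3: blocked at fork node W7 ∈ conditioning set.
  P4: blocked at fork node W7 ∈ conditioning set.
  P5: blocked at chain node W8 ∈ conditioning set.
  P6: blocked at fork node W8 ∈ conditioning set.
{W2, W7, W8} contains no descendant of W6 and blocks every backdoor path.
Every element of {W2, W7, W8} is needed (dropping W2 leaves P1 open; dropping W7 leaves P4 open; dropping W8 leaves P6 open), so no proper subset is valid.
Among all size-3 subsets of the eligible variables, only {W2, W7, W8} blocks every backdoor path, so it is the unique smallest valid adjustment set.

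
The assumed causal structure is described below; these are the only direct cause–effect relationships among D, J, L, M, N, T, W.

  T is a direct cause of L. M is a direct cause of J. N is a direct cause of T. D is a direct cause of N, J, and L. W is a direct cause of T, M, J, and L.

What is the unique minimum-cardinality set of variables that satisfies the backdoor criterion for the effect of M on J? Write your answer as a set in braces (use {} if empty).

{W}

Variables eligible for adjustment (non-descendants of M, excluding M and J): {D, L, N, T, W}.
Backdoor paths from M to J:
  P1: M <- W -> J
  P2: M <- W -> T <- N <- D -> J
  P3: M <- W -> T -> L <- D -> J
  P4: M <- W -> L <- D -> J
  P5: M <- W -> L <- T <- N <- D -> J
The empty set is not sufficient: P1 (M <- W -> J) has no collider blocking it and no conditioned non-collider, so it is open.
Try {W}:
  P1: blocked at fork node W ∈ conditioning set.
  P2: blocked at fork node W ∈ conditioning set.
  P3: blocked at fork node W ∈ conditioning set.
  P4: blocked at fork node W ∈ conditioning set.
  P5: blocked at fork node W ∈ conditioning set.
{W} contains no descendant of M and blocks every backdoor path.
No other singleton works — e.g. {D} leaves P1 open — so {W} is the unique smallest valid adjustment set.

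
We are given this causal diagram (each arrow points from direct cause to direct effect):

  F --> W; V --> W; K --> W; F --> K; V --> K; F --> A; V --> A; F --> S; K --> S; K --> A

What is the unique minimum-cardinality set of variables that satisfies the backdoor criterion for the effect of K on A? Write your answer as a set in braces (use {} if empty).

{F, V}

Variables eligible for adjustment (non-descendants of K, excluding K and A): {F, V}.
Backdoor paths from K to A:
  P1: K <- F -> W <- V -> A
  P2: K <- F -> A
  P3: K <- V -> W <- F -> A
  P4: K <- V -> A
The empty set is not sufficient: P2 (K <- F -> A) has no collider blocking it and no conditioned non-collider, so it is open.
Try {F, V}:
  P1: blocked at fork node F ∈ conditioning set.
  P2: blocked at fork node F ∈ conditioning set.
  P3: blocked at fork node V ∈ conditioning set.
  P4: blocked at fork node V ∈ conditioning set.
{F, V} contains no descendant of K and blocks every backdoor path.
Every element of {F, V} is needed (dropping F leaves P2 open; dropping V leaves P4 open), so no proper subset is valid.
Among all size-2 subsets of the eligible variables, only {F, V} blocks every backdoor path, so it is the unique smallest valid adjustment set.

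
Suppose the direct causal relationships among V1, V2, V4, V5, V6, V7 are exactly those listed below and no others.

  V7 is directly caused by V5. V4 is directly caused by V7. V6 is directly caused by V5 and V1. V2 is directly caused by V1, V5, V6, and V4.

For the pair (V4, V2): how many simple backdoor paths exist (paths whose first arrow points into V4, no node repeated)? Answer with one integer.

3

A backdoor path from V4 to V2 is any simple undirected path whose first edge points into V4 (i.e. leaves V4 via a parent).
Parents of V4: {V7}.
Enumerating:
  P1: V4 <- V7 <- V5 -> V6 <- V1 -> V2
  P2: V4 <- V7 <- V5 -> V6 -> V2
  P3: V4 <- V7 <- V5 -> V2
That exhausts the simple backdoor paths. Count: 3.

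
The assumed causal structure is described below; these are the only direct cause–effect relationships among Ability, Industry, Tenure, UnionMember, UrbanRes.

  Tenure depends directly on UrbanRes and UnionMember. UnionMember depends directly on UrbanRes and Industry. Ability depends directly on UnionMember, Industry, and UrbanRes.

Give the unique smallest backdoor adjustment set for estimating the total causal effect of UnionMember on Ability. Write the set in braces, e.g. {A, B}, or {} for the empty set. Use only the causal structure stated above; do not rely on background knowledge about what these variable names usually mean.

{Industry, UrbanRes}

Variables eligible for adjustment (non-descendants of UnionMember, excluding UnionMember and Ability): {Industry, UrbanRes}.
Backdoor paths from UnionMember to Ability:
  P1: UnionMember <- Industry -> Ability
  P2: UnionMember <- UrbanRes -> Ability
The empty set is not sufficient: P1 (UnionMember <- Industry -> Ability) has no collider blocking it and no conditioned non-collider, so it is open.
Try {Industry, UrbanRes}:
  P1: blocked at fork node Industry ∈ conditioning set.
  P2: blocked at fork node UrbanRes ∈ conditioning set.
{Industry, UrbanRes} contains no descendant of UnionMember and blocks every backdoor path.
Every element of {Industry, UrbanRes} is needed (dropping Industry leaves P1 open; dropping UrbanRes leaves P2 open), so no proper subset is valid.
Among all size-2 subsets of the eligible variables, only {Industry, UrbanRes} blocks every backdoor path, so it is the unique smallest valid adjustment set.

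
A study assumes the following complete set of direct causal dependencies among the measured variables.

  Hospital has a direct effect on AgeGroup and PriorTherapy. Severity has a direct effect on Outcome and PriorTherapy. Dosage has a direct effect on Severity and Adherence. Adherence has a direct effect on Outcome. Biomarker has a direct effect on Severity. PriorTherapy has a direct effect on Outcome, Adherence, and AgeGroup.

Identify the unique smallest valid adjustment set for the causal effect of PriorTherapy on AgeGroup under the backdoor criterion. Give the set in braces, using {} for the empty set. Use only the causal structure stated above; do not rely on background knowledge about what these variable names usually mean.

Variables eligible for adjustment (non-descendants of PriorTherapy, excluding PriorTherapy and AgeGroup): {Biomarker, Dosage, Hospital, Severity}.
Backdoor paths from PriorTherapy to AgeGroup:
  P1: PriorTherapy <- Hospital -> AgeGroup
The empty set is not sufficient: P1 (PriorTherapy <- Hospital -> AgeGroup) has no collider blocking it and no conditioned non-collider, so it is open.
Try {Hospital}:
  P1: blocked at fork node Hospital ∈ conditioning set.
{Hospital} contains no descendant of PriorTherapy and blocks every backdoor path.
No other singleton works — e.g. {Biomarker} leaves P1 open — so {Hospital} is the unique smallest valid adjustment set.

{Hospital}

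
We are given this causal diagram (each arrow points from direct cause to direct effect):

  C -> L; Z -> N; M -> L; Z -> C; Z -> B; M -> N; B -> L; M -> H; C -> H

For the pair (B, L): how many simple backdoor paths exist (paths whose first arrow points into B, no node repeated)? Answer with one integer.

4

A backdoor path from B to L is any simple undirected path whose first edge points into B (i.e. leaves B via a parent).
Parents of B: {Z}.
Enumerating:
  P1: B <- Z -> C -> H <- M -> L
  P2: B <- Z -> C -> L
  P3: B <- Z -> N <- M -> H <- C -> L
  P4: B <- Z -> N <- M -> L
That exhausts the simple backdoor paths. Count: 4.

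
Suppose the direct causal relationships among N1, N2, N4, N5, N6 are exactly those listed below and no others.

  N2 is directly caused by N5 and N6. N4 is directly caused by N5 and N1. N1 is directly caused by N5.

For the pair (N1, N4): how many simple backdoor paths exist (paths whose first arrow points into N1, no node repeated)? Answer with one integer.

A backdoor path from N1 to N4 is any simple undirected path whose first edge points into N1 (i.e. leaves N1 via a parent).
Parents of N1: {N5}.
Enumerating:
  P1: N1 <- N5 -> N4
That exhausts the simple backdoor paths. Count: 1.

1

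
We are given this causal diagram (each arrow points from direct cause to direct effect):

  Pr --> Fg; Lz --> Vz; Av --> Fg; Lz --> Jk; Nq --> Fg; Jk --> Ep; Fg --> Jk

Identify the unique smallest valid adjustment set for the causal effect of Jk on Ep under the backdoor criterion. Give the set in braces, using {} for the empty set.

{}

Variables eligible for adjustment (non-descendants of Jk, excluding Jk and Ep): {Av, Fg, Lz, Nq, Pr, Vz}.
Backdoor paths from Jk to Ep:
  (none)
With no backdoor paths the empty set already satisfies the criterion, and it is trivially minimal.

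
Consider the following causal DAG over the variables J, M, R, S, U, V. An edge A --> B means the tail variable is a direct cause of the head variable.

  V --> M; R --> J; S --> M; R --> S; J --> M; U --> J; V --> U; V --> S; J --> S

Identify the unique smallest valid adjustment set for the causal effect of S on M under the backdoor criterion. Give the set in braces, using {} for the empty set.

Variables eligible for adjustment (non-descendants of S, excluding S and M): {J, R, U, V}.
Backdoor paths from S to M:
  P1: S <- V -> U -> J -> M
  P2: S <- V -> M
  P3: S <- R -> J <- U <- V -> M
  P4: S <- R -> J -> M
  P5: S <- J <- U <- V -> M
  P6: S <- J -> M
The empty set is not sufficient: P1 (S <- V -> U -> J -> M) has no collider blocking it and no conditioned non-collider, so it is open.
Try {J, V}:
  P1: blocked at fork node V ∈ conditioning set.
  P2: blocked at fork node V ∈ conditioning set.
  P3: blocked at fork node V ∈ conditioning set.
  P4: blocked at chain node J ∈ conditioning set.
  P5: blocked at chain node J ∈ conditioning set.
  P6: blocked at fork node J ∈ conditioning set.
{J, V} contains no descendant of S and blocks every backdoor path.
Every element of {J, V} is needed (dropping J leaves P4 open; dropping V leaves P2 open), so no proper subset is valid.
Among all size-2 subsets of the eligible variables, only {J, V} blocks every backdoor path, so it is the unique smallest valid adjustment set.

{J, V}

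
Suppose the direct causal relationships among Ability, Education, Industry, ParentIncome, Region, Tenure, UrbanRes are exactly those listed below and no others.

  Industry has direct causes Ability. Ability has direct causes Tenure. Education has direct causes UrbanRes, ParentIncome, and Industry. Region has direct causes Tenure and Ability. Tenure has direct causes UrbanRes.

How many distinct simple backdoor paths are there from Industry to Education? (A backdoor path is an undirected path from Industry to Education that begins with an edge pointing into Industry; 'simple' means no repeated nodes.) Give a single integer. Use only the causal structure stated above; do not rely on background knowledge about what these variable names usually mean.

2

A backdoor path from Industry to Education is any simple undirected path whose first edge points into Industry (i.e. leaves Industry via a parent).
Parents of Industry: {Ability}.
Enumerating:
  P1: Industry <- Ability <- Tenure <- UrbanRes -> Education
  P2: Industry <- Ability -> Region <- Tenure <- UrbanRes -> Education
That exhausts the simple backdoor paths. Count: 2.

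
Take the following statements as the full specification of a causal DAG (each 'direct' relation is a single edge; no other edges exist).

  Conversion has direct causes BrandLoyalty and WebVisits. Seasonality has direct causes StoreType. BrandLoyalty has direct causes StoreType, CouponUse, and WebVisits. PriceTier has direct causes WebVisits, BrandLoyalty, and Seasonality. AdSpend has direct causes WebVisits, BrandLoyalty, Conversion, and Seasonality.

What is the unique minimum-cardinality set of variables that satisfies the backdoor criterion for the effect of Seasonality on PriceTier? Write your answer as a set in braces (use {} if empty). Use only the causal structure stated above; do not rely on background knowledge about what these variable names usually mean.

Variables eligible for adjustment (non-descendants of Seasonality, excluding Seasonality and PriceTier): {BrandLoyalty, Conversion, CouponUse, StoreType, WebVisits}.
Backdoor paths from Seasonality to PriceTier:
  P1: Seasonality <- StoreType -> BrandLoyalty <- WebVisits -> PriceTier
  P2: Seasonality <- StoreType -> BrandLoyalty -> Conversion <- WebVisits -> PriceTier
  P3: Seasonality <- StoreType -> BrandLoyalty -> Conversion -> AdSpend <- WebVisits -> PriceTier
  P4: Seasonality <- StoreType -> BrandLoyalty -> AdSpend <- WebVisits -> PriceTier
  P5: Seasonality <- StoreType -> BrandLoyalty -> AdSpend <- Conversion <- WebVisits -> PriceTier
  P6: Seasonality <- StoreType -> BrandLoyalty -> PriceTier
The empty set is not sufficient: P6 (Seasonality <- StoreType -> BrandLoyalty -> PriceTier) has no collider blocking it and no conditioned non-collider, so it is open.
Try {StoreType}:
  P1: blocked at fork node StoreType ∈ conditioning set.
  P2: blocked at fork node StoreType ∈ conditioning set.
  P3: blocked at fork node StoreType ∈ conditioning set.
  P4: blocked at fork node StoreType ∈ conditioning set.
  P5: blocked at fork node StoreType ∈ conditioning set.
  P6: blocked at fork node StoreType ∈ conditioning set.
{StoreType} contains no descendant of Seasonality and blocks every backdoor path.
No other singleton works — e.g. {CouponUse} leaves P6 open — so {StoreType} is the unique smallest valid adjustment set.

{StoreType}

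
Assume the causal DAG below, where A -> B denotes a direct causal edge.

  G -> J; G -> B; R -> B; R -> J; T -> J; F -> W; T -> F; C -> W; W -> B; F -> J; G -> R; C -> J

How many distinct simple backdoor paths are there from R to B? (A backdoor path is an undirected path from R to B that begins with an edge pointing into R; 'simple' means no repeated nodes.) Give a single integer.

4

A backdoor path from R to B is any simple undirected path whose first edge points into R (i.e. leaves R via a parent).
Parents of R: {G}.
Enumerating:
  P1: R <- G -> J <- T -> F -> W -> B
  P2: R <- G -> J <- C -> W -> B
  P3: R <- G -> J <- F -> W -> B
  P4: R <- G -> B
That exhausts the simple backdoor paths. Count: 4.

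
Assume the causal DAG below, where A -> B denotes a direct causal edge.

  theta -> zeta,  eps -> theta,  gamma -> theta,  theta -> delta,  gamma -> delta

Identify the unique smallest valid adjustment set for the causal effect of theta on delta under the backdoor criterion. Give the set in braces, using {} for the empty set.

Variables eligible for adjustment (non-descendants of theta, excluding theta and delta): {eps, gamma}.
Backdoor paths from theta to delta:
  P1: theta <- gamma -> delta
The empty set is not sufficient: P1 (theta <- gamma -> delta) has no collider blocking it and no conditioned non-collider, so it is open.
Try {gamma}:
  P1: blocked at fork node gamma ∈ conditioning set.
{gamma} contains no descendant of theta and blocks every backdoor path.
No other singleton works — e.g. {eps} leaves P1 open — so {gamma} is the unique smallest valid adjustment set.

{gamma}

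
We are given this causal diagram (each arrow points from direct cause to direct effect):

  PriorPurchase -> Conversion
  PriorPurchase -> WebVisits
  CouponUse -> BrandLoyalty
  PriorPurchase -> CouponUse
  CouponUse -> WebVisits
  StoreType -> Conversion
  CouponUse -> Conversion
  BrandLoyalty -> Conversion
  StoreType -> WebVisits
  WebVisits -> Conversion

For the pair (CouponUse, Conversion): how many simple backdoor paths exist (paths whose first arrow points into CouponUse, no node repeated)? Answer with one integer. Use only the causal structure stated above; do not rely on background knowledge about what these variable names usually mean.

A backdoor path from CouponUse to Conversion is any simple undirected path whose first edge points into CouponUse (i.e. leaves CouponUse via a parent).
Parents of CouponUse: {PriorPurchase}.
Enumerating:
  P1: CouponUse <- PriorPurchase -> WebVisits <- StoreType -> Conversion
  P2: CouponUse <- PriorPurchase -> WebVisits -> Conversion
  P3: CouponUse <- PriorPurchase -> Conversion
That exhausts the simple backdoor paths. Count: 3.

3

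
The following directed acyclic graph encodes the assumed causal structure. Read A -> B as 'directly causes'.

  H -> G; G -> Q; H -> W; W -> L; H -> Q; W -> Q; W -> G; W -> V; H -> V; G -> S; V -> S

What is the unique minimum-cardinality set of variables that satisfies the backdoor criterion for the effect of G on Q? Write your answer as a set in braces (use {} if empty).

Variables eligible for adjustment (non-descendants of G, excluding G and Q): {H, L, V, W}.
Backdoor paths from G to Q:
  P1: G <- H -> W -> Q
  P2: G <- H -> V <- W -> Q
  P3: G <- H -> Q
  P4: G <- W <- H -> Q
  P5: G <- W -> V <- H -> Q
  P6: G <- W -> Q
The empty set is not sufficient: P1 (G <- H -> W -> Q) has no collider blocking it and no conditioned non-collider, so it is open.
Try {H, W}:
  P1: blocked at fork node H ∈ conditioning set.
  P2: blocked at fork node H ∈ conditioning set.
  P3: blocked at fork node H ∈ conditioning set.
  P4: blocked at chain node W ∈ conditioning set.
  P5: blocked at fork node W ∈ conditioning set.
  P6: blocked at fork node W ∈ conditioning set.
{H, W} contains no descendant of G and blocks every backdoor path.
Every element of {H, W} is needed (dropping H leaves P3 open; dropping W leaves P6 open), so no proper subset is valid.
Among all size-2 subsets of the eligible variables, only {H, W} blocks every backdoor path, so it is the unique smallest valid adjustment set.

{H, W}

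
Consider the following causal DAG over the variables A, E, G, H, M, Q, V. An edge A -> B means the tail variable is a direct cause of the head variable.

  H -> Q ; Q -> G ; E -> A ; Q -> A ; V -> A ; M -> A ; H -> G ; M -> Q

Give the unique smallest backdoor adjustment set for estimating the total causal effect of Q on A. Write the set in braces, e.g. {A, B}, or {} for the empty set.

Variables eligible for adjustment (non-descendants of Q, excluding Q and A): {E, H, M, V}.
Backdoor paths from Q to A:
  P1: Q <- M -> A
The empty set is not sufficient: P1 (Q <- M -> A) has no collider blocking it and no conditioned non-collider, so it is open.
Try {M}:
  P1: blocked at fork node M ∈ conditioning set.
{M} contains no descendant of Q and blocks every backdoor path.
No other singleton works — e.g. {E} leaves P1 open — so {M} is the unique smallest valid adjustment set.

{M}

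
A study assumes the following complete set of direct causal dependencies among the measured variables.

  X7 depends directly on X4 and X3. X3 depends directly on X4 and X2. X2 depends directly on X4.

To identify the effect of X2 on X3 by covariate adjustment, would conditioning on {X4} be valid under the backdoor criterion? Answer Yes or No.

Yes

Backdoor paths from X2 to X3 (paths whose first edge points into X2):
  P1: X2 <- X4 -> X3
  P2: X2 <- X4 -> X7 <- X3
Condition 1 (no descendant of X2 in the set): holds — descendants of X2 are {X3, X7}; none are in {X4}.
Condition 2 (every backdoor path blocked by {X4}):
  P1: blocked at fork node X4 ∈ conditioning set.
  P2: blocked at fork node X4 ∈ conditioning set.
{X4} satisfies the backdoor criterion.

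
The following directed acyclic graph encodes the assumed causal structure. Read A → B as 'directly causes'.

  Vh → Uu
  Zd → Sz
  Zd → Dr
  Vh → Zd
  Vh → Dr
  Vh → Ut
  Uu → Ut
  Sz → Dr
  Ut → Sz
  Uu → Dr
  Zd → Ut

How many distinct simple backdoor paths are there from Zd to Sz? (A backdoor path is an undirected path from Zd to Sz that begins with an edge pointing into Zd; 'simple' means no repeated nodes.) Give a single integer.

A backdoor path from Zd to Sz is any simple undirected path whose first edge points into Zd (i.e. leaves Zd via a parent).
Parents of Zd: {Vh}.
Enumerating:
  P1: Zd <- Vh -> Uu -> Ut -> Sz
  P2: Zd <- Vh -> Uu -> Dr <- Sz
  P3: Zd <- Vh -> Ut <- Uu -> Dr <- Sz
  P4: Zd <- Vh -> Ut -> Sz
  P5: Zd <- Vh -> Dr <- Uu -> Ut -> Sz
  P6: Zd <- Vh -> Dr <- Sz
That exhausts the simple backdoor paths. Count: 6.

6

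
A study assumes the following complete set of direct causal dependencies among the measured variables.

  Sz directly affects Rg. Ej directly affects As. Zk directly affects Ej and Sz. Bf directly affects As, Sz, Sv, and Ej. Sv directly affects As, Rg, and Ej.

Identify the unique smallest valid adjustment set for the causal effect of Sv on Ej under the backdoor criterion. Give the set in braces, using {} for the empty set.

Variables eligible for adjustment (non-descendants of Sv, excluding Sv and Ej): {Bf, Sz, Zk}.
Backdoor paths from Sv to Ej:
  P1: Sv <- Bf -> Ej
  P2: Sv <- Bf -> Sz <- Zk -> Ej
  P3: Sv <- Bf -> As <- Ej
The empty set is not sufficient: P1 (Sv <- Bf -> Ej) has no collider blocking it and no conditioned non-collider, so it is open.
Try {Bf}:
  P1: blocked at fork node Bf ∈ conditioning set.
  P2: blocked at fork node Bf ∈ conditioning set.
  P3: blocked at fork node Bf ∈ conditioning set.
{Bf} contains no descendant of Sv and blocks every backdoor path.
No other singleton works — e.g. {Zk} leaves P1 open — so {Bf} is the unique smallest valid adjustment set.

{Bf}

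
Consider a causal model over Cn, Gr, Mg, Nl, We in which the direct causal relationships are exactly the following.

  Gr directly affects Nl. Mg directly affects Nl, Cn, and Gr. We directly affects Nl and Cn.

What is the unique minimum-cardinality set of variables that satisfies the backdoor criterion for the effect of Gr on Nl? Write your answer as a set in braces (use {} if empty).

{Mg}

Variables eligible for adjustment (non-descendants of Gr, excluding Gr and Nl): {Cn, Mg, We}.
Backdoor paths from Gr to Nl:
  P1: Gr <- Mg -> Nl
  P2: Gr <- Mg -> Cn <- We -> Nl
The empty set is not sufficient: P1 (Gr <- Mg -> Nl) has no collider blocking it and no conditioned non-collider, so it is open.
Try {Mg}:
  P1: blocked at fork node Mg ∈ conditioning set.
  P2: blocked at fork node Mg ∈ conditioning set.
{Mg} contains no descendant of Gr and blocks every backdoor path.
No other singleton works — e.g. {We} leaves P1 open — so {Mg} is the unique smallest valid adjustment set.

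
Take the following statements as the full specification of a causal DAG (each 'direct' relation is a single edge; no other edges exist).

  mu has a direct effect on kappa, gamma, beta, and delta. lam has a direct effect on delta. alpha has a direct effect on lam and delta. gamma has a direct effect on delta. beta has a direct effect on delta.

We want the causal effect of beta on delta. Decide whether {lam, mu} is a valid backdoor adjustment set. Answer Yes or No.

Yes

Backdoor paths from beta to delta (paths whose first edge points into beta):
  P1: beta <- mu -> gamma -> delta
  P2: beta <- mu -> delta
Condition 1 (no descendant of beta in the set): holds — descendants of beta are {delta}; none are in {lam, mu}.
Condition 2 (every backdoor path blocked by {lam, mu}):
  P1: blocked at fork node mu ∈ conditioning set.
  P2: blocked at fork node mu ∈ conditioning set.
{lam, mu} satisfies the backdoor criterion.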